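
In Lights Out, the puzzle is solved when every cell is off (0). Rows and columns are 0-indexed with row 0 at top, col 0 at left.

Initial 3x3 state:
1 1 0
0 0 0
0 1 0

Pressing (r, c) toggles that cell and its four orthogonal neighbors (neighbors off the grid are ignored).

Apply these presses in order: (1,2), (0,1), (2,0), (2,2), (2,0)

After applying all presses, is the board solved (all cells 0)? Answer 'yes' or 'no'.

Answer: yes

Derivation:
After press 1 at (1,2):
1 1 1
0 1 1
0 1 1

After press 2 at (0,1):
0 0 0
0 0 1
0 1 1

After press 3 at (2,0):
0 0 0
1 0 1
1 0 1

After press 4 at (2,2):
0 0 0
1 0 0
1 1 0

After press 5 at (2,0):
0 0 0
0 0 0
0 0 0

Lights still on: 0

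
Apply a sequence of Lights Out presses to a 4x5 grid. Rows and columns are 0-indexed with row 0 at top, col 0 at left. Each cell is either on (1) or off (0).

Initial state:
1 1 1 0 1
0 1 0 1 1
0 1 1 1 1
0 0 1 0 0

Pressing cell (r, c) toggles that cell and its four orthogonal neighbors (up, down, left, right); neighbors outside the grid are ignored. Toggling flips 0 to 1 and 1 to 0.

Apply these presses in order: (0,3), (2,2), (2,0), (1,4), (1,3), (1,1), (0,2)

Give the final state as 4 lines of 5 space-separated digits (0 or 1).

Answer: 1 1 1 1 1
0 0 0 0 1
1 0 0 1 0
1 0 0 0 0

Derivation:
After press 1 at (0,3):
1 1 0 1 0
0 1 0 0 1
0 1 1 1 1
0 0 1 0 0

After press 2 at (2,2):
1 1 0 1 0
0 1 1 0 1
0 0 0 0 1
0 0 0 0 0

After press 3 at (2,0):
1 1 0 1 0
1 1 1 0 1
1 1 0 0 1
1 0 0 0 0

After press 4 at (1,4):
1 1 0 1 1
1 1 1 1 0
1 1 0 0 0
1 0 0 0 0

After press 5 at (1,3):
1 1 0 0 1
1 1 0 0 1
1 1 0 1 0
1 0 0 0 0

After press 6 at (1,1):
1 0 0 0 1
0 0 1 0 1
1 0 0 1 0
1 0 0 0 0

After press 7 at (0,2):
1 1 1 1 1
0 0 0 0 1
1 0 0 1 0
1 0 0 0 0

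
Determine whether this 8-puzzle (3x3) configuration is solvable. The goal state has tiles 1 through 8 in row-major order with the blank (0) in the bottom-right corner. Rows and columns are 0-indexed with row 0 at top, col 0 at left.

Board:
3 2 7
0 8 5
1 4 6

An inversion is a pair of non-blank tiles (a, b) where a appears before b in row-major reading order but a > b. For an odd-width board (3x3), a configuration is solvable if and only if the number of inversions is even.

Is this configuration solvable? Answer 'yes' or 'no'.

Answer: no

Derivation:
Inversions (pairs i<j in row-major order where tile[i] > tile[j] > 0): 13
13 is odd, so the puzzle is not solvable.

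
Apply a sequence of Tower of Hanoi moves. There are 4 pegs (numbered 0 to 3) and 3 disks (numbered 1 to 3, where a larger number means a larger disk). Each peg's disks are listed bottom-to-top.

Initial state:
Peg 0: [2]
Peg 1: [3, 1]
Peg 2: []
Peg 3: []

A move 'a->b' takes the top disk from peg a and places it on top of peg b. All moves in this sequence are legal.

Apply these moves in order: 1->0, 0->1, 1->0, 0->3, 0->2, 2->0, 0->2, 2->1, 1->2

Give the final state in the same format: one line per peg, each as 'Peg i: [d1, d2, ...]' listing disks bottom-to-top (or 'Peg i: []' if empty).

After move 1 (1->0):
Peg 0: [2, 1]
Peg 1: [3]
Peg 2: []
Peg 3: []

After move 2 (0->1):
Peg 0: [2]
Peg 1: [3, 1]
Peg 2: []
Peg 3: []

After move 3 (1->0):
Peg 0: [2, 1]
Peg 1: [3]
Peg 2: []
Peg 3: []

After move 4 (0->3):
Peg 0: [2]
Peg 1: [3]
Peg 2: []
Peg 3: [1]

After move 5 (0->2):
Peg 0: []
Peg 1: [3]
Peg 2: [2]
Peg 3: [1]

After move 6 (2->0):
Peg 0: [2]
Peg 1: [3]
Peg 2: []
Peg 3: [1]

After move 7 (0->2):
Peg 0: []
Peg 1: [3]
Peg 2: [2]
Peg 3: [1]

After move 8 (2->1):
Peg 0: []
Peg 1: [3, 2]
Peg 2: []
Peg 3: [1]

After move 9 (1->2):
Peg 0: []
Peg 1: [3]
Peg 2: [2]
Peg 3: [1]

Answer: Peg 0: []
Peg 1: [3]
Peg 2: [2]
Peg 3: [1]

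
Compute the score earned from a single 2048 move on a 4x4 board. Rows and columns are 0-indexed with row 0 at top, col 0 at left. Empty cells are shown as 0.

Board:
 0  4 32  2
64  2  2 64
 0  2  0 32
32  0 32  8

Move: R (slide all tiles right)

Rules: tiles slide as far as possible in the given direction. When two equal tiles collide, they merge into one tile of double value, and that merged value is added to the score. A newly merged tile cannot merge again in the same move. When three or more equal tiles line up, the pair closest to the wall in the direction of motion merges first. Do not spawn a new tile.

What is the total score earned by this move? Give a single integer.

Slide right:
row 0: [0, 4, 32, 2] -> [0, 4, 32, 2]  score +0 (running 0)
row 1: [64, 2, 2, 64] -> [0, 64, 4, 64]  score +4 (running 4)
row 2: [0, 2, 0, 32] -> [0, 0, 2, 32]  score +0 (running 4)
row 3: [32, 0, 32, 8] -> [0, 0, 64, 8]  score +64 (running 68)
Board after move:
 0  4 32  2
 0 64  4 64
 0  0  2 32
 0  0 64  8

Answer: 68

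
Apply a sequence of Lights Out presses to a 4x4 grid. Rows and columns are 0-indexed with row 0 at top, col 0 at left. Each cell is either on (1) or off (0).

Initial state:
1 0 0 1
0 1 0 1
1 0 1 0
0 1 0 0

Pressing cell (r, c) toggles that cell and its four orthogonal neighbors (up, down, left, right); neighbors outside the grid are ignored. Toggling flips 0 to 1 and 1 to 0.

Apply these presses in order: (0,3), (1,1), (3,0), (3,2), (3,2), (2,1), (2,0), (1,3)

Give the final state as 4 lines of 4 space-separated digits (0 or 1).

Answer: 1 1 1 1
0 1 0 1
0 1 0 1
0 1 0 0

Derivation:
After press 1 at (0,3):
1 0 1 0
0 1 0 0
1 0 1 0
0 1 0 0

After press 2 at (1,1):
1 1 1 0
1 0 1 0
1 1 1 0
0 1 0 0

After press 3 at (3,0):
1 1 1 0
1 0 1 0
0 1 1 0
1 0 0 0

After press 4 at (3,2):
1 1 1 0
1 0 1 0
0 1 0 0
1 1 1 1

After press 5 at (3,2):
1 1 1 0
1 0 1 0
0 1 1 0
1 0 0 0

After press 6 at (2,1):
1 1 1 0
1 1 1 0
1 0 0 0
1 1 0 0

After press 7 at (2,0):
1 1 1 0
0 1 1 0
0 1 0 0
0 1 0 0

After press 8 at (1,3):
1 1 1 1
0 1 0 1
0 1 0 1
0 1 0 0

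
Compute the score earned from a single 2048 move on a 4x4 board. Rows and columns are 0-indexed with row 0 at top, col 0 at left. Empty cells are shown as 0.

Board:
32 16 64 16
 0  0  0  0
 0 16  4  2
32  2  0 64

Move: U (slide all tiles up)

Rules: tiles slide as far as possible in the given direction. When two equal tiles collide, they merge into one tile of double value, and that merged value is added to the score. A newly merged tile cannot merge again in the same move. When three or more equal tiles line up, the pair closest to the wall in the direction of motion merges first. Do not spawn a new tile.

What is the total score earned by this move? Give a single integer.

Slide up:
col 0: [32, 0, 0, 32] -> [64, 0, 0, 0]  score +64 (running 64)
col 1: [16, 0, 16, 2] -> [32, 2, 0, 0]  score +32 (running 96)
col 2: [64, 0, 4, 0] -> [64, 4, 0, 0]  score +0 (running 96)
col 3: [16, 0, 2, 64] -> [16, 2, 64, 0]  score +0 (running 96)
Board after move:
64 32 64 16
 0  2  4  2
 0  0  0 64
 0  0  0  0

Answer: 96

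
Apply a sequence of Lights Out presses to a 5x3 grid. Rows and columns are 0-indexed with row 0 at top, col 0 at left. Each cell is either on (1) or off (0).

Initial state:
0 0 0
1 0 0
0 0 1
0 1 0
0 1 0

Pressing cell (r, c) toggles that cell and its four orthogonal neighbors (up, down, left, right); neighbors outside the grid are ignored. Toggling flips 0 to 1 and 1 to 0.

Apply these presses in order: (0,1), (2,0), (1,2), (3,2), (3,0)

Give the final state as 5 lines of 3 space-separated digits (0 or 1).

Answer: 1 1 0
0 0 1
0 1 1
0 1 1
1 1 1

Derivation:
After press 1 at (0,1):
1 1 1
1 1 0
0 0 1
0 1 0
0 1 0

After press 2 at (2,0):
1 1 1
0 1 0
1 1 1
1 1 0
0 1 0

After press 3 at (1,2):
1 1 0
0 0 1
1 1 0
1 1 0
0 1 0

After press 4 at (3,2):
1 1 0
0 0 1
1 1 1
1 0 1
0 1 1

After press 5 at (3,0):
1 1 0
0 0 1
0 1 1
0 1 1
1 1 1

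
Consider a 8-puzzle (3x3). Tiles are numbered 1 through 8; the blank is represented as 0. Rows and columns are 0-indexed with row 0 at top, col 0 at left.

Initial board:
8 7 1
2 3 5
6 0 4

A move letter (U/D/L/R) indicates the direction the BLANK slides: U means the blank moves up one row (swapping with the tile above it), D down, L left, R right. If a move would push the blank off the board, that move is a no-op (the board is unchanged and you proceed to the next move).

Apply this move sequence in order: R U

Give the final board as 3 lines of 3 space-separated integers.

After move 1 (R):
8 7 1
2 3 5
6 4 0

After move 2 (U):
8 7 1
2 3 0
6 4 5

Answer: 8 7 1
2 3 0
6 4 5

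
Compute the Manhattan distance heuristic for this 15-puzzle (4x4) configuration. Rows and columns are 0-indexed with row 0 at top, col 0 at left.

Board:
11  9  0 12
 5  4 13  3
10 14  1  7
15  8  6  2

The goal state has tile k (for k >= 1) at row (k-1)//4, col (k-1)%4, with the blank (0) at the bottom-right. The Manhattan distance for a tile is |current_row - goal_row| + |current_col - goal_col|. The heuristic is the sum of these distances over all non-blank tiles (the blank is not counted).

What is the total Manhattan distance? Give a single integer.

Tile 11: at (0,0), goal (2,2), distance |0-2|+|0-2| = 4
Tile 9: at (0,1), goal (2,0), distance |0-2|+|1-0| = 3
Tile 12: at (0,3), goal (2,3), distance |0-2|+|3-3| = 2
Tile 5: at (1,0), goal (1,0), distance |1-1|+|0-0| = 0
Tile 4: at (1,1), goal (0,3), distance |1-0|+|1-3| = 3
Tile 13: at (1,2), goal (3,0), distance |1-3|+|2-0| = 4
Tile 3: at (1,3), goal (0,2), distance |1-0|+|3-2| = 2
Tile 10: at (2,0), goal (2,1), distance |2-2|+|0-1| = 1
Tile 14: at (2,1), goal (3,1), distance |2-3|+|1-1| = 1
Tile 1: at (2,2), goal (0,0), distance |2-0|+|2-0| = 4
Tile 7: at (2,3), goal (1,2), distance |2-1|+|3-2| = 2
Tile 15: at (3,0), goal (3,2), distance |3-3|+|0-2| = 2
Tile 8: at (3,1), goal (1,3), distance |3-1|+|1-3| = 4
Tile 6: at (3,2), goal (1,1), distance |3-1|+|2-1| = 3
Tile 2: at (3,3), goal (0,1), distance |3-0|+|3-1| = 5
Sum: 4 + 3 + 2 + 0 + 3 + 4 + 2 + 1 + 1 + 4 + 2 + 2 + 4 + 3 + 5 = 40

Answer: 40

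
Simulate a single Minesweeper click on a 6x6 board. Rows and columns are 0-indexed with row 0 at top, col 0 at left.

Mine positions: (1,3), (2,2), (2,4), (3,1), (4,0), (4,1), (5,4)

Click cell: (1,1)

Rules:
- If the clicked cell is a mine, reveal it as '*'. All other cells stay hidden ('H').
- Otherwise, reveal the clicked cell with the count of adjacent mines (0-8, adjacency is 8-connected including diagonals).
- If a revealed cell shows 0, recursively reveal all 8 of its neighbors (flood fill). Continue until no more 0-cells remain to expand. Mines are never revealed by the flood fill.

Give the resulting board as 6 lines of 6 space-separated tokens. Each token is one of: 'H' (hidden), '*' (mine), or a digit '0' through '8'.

H H H H H H
H 1 H H H H
H H H H H H
H H H H H H
H H H H H H
H H H H H H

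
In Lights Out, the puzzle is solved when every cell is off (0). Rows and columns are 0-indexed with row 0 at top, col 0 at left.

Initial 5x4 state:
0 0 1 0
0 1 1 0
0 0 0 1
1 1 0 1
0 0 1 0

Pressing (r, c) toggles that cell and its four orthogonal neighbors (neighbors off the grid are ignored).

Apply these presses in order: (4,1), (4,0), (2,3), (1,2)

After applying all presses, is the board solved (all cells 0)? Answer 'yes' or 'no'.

After press 1 at (4,1):
0 0 1 0
0 1 1 0
0 0 0 1
1 0 0 1
1 1 0 0

After press 2 at (4,0):
0 0 1 0
0 1 1 0
0 0 0 1
0 0 0 1
0 0 0 0

After press 3 at (2,3):
0 0 1 0
0 1 1 1
0 0 1 0
0 0 0 0
0 0 0 0

After press 4 at (1,2):
0 0 0 0
0 0 0 0
0 0 0 0
0 0 0 0
0 0 0 0

Lights still on: 0

Answer: yes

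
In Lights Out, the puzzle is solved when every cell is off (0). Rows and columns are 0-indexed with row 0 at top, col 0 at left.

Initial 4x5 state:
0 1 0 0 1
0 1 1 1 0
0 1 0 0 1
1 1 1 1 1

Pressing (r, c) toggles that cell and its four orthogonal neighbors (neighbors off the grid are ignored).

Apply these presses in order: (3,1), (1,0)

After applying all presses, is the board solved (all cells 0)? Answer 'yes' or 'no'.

After press 1 at (3,1):
0 1 0 0 1
0 1 1 1 0
0 0 0 0 1
0 0 0 1 1

After press 2 at (1,0):
1 1 0 0 1
1 0 1 1 0
1 0 0 0 1
0 0 0 1 1

Lights still on: 10

Answer: no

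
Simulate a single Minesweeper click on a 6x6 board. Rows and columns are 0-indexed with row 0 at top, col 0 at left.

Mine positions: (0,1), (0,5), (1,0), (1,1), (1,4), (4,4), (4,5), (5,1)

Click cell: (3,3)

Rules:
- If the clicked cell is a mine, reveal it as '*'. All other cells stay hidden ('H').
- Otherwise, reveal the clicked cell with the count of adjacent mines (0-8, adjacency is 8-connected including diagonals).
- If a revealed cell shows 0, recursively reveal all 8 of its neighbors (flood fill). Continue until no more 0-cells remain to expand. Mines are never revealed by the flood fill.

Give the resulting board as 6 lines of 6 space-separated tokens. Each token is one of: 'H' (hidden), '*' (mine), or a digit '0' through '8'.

H H H H H H
H H H H H H
H H H H H H
H H H 1 H H
H H H H H H
H H H H H H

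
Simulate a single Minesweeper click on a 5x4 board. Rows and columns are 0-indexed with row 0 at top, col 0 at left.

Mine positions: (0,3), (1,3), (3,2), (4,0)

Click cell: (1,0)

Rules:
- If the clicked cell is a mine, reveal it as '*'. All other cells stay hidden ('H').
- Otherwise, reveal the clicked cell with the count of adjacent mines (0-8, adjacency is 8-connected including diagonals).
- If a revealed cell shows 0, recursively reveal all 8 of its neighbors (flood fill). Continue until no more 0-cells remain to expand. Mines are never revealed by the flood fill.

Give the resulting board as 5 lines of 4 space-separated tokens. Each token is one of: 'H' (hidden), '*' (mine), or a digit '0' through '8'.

0 0 2 H
0 0 2 H
0 1 2 H
1 2 H H
H H H H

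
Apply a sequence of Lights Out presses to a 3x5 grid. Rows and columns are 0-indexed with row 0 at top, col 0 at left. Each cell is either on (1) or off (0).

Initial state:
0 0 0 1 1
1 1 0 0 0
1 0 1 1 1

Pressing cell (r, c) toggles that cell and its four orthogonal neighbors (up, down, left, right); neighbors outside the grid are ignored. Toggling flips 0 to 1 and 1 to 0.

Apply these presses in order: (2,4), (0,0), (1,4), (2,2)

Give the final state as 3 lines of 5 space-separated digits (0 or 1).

After press 1 at (2,4):
0 0 0 1 1
1 1 0 0 1
1 0 1 0 0

After press 2 at (0,0):
1 1 0 1 1
0 1 0 0 1
1 0 1 0 0

After press 3 at (1,4):
1 1 0 1 0
0 1 0 1 0
1 0 1 0 1

After press 4 at (2,2):
1 1 0 1 0
0 1 1 1 0
1 1 0 1 1

Answer: 1 1 0 1 0
0 1 1 1 0
1 1 0 1 1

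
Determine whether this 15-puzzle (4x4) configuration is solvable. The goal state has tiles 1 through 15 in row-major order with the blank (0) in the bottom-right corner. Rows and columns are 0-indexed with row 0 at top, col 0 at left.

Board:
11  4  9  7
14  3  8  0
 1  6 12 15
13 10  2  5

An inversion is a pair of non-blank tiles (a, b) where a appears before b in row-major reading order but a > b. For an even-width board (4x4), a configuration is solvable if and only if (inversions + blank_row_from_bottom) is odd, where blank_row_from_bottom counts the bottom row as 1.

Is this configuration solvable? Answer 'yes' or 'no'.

Answer: yes

Derivation:
Inversions: 54
Blank is in row 1 (0-indexed from top), which is row 3 counting from the bottom (bottom = 1).
54 + 3 = 57, which is odd, so the puzzle is solvable.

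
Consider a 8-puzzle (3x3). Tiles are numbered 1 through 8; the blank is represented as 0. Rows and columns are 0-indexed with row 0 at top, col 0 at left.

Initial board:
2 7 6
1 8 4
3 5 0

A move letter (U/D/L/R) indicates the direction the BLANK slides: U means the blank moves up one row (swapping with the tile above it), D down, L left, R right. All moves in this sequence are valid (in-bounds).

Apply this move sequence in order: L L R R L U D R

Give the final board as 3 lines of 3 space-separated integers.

Answer: 2 7 6
1 8 4
3 5 0

Derivation:
After move 1 (L):
2 7 6
1 8 4
3 0 5

After move 2 (L):
2 7 6
1 8 4
0 3 5

After move 3 (R):
2 7 6
1 8 4
3 0 5

After move 4 (R):
2 7 6
1 8 4
3 5 0

After move 5 (L):
2 7 6
1 8 4
3 0 5

After move 6 (U):
2 7 6
1 0 4
3 8 5

After move 7 (D):
2 7 6
1 8 4
3 0 5

After move 8 (R):
2 7 6
1 8 4
3 5 0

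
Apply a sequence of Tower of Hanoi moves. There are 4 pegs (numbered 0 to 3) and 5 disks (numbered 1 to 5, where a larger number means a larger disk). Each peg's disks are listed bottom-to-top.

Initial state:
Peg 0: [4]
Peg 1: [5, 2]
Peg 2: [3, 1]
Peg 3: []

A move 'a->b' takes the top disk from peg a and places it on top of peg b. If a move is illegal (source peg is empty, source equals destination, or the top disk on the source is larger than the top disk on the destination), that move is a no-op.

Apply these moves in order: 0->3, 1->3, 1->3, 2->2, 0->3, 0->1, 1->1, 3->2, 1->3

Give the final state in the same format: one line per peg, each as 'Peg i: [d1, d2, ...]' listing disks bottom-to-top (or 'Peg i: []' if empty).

Answer: Peg 0: []
Peg 1: [5]
Peg 2: [3, 1]
Peg 3: [4, 2]

Derivation:
After move 1 (0->3):
Peg 0: []
Peg 1: [5, 2]
Peg 2: [3, 1]
Peg 3: [4]

After move 2 (1->3):
Peg 0: []
Peg 1: [5]
Peg 2: [3, 1]
Peg 3: [4, 2]

After move 3 (1->3):
Peg 0: []
Peg 1: [5]
Peg 2: [3, 1]
Peg 3: [4, 2]

After move 4 (2->2):
Peg 0: []
Peg 1: [5]
Peg 2: [3, 1]
Peg 3: [4, 2]

After move 5 (0->3):
Peg 0: []
Peg 1: [5]
Peg 2: [3, 1]
Peg 3: [4, 2]

After move 6 (0->1):
Peg 0: []
Peg 1: [5]
Peg 2: [3, 1]
Peg 3: [4, 2]

After move 7 (1->1):
Peg 0: []
Peg 1: [5]
Peg 2: [3, 1]
Peg 3: [4, 2]

After move 8 (3->2):
Peg 0: []
Peg 1: [5]
Peg 2: [3, 1]
Peg 3: [4, 2]

After move 9 (1->3):
Peg 0: []
Peg 1: [5]
Peg 2: [3, 1]
Peg 3: [4, 2]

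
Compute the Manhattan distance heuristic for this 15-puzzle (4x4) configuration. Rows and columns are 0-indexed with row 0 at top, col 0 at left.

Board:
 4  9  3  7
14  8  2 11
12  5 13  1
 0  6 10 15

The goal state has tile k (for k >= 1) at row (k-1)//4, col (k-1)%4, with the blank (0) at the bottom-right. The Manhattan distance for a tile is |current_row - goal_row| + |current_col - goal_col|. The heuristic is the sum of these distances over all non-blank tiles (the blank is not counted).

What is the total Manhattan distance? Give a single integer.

Tile 4: at (0,0), goal (0,3), distance |0-0|+|0-3| = 3
Tile 9: at (0,1), goal (2,0), distance |0-2|+|1-0| = 3
Tile 3: at (0,2), goal (0,2), distance |0-0|+|2-2| = 0
Tile 7: at (0,3), goal (1,2), distance |0-1|+|3-2| = 2
Tile 14: at (1,0), goal (3,1), distance |1-3|+|0-1| = 3
Tile 8: at (1,1), goal (1,3), distance |1-1|+|1-3| = 2
Tile 2: at (1,2), goal (0,1), distance |1-0|+|2-1| = 2
Tile 11: at (1,3), goal (2,2), distance |1-2|+|3-2| = 2
Tile 12: at (2,0), goal (2,3), distance |2-2|+|0-3| = 3
Tile 5: at (2,1), goal (1,0), distance |2-1|+|1-0| = 2
Tile 13: at (2,2), goal (3,0), distance |2-3|+|2-0| = 3
Tile 1: at (2,3), goal (0,0), distance |2-0|+|3-0| = 5
Tile 6: at (3,1), goal (1,1), distance |3-1|+|1-1| = 2
Tile 10: at (3,2), goal (2,1), distance |3-2|+|2-1| = 2
Tile 15: at (3,3), goal (3,2), distance |3-3|+|3-2| = 1
Sum: 3 + 3 + 0 + 2 + 3 + 2 + 2 + 2 + 3 + 2 + 3 + 5 + 2 + 2 + 1 = 35

Answer: 35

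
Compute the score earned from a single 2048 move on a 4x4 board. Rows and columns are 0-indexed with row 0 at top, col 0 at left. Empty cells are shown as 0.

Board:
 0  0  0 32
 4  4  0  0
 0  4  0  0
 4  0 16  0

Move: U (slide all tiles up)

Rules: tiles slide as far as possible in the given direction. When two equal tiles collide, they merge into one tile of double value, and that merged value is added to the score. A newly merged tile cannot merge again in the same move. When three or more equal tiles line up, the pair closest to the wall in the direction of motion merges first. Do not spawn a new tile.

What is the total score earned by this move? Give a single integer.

Slide up:
col 0: [0, 4, 0, 4] -> [8, 0, 0, 0]  score +8 (running 8)
col 1: [0, 4, 4, 0] -> [8, 0, 0, 0]  score +8 (running 16)
col 2: [0, 0, 0, 16] -> [16, 0, 0, 0]  score +0 (running 16)
col 3: [32, 0, 0, 0] -> [32, 0, 0, 0]  score +0 (running 16)
Board after move:
 8  8 16 32
 0  0  0  0
 0  0  0  0
 0  0  0  0

Answer: 16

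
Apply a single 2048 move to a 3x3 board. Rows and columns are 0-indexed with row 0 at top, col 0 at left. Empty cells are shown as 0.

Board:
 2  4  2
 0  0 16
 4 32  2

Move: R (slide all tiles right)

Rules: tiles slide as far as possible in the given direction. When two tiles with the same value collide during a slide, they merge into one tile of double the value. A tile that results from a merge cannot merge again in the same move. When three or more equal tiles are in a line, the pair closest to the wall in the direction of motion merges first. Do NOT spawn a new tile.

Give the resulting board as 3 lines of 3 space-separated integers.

Answer:  2  4  2
 0  0 16
 4 32  2

Derivation:
Slide right:
row 0: [2, 4, 2] -> [2, 4, 2]
row 1: [0, 0, 16] -> [0, 0, 16]
row 2: [4, 32, 2] -> [4, 32, 2]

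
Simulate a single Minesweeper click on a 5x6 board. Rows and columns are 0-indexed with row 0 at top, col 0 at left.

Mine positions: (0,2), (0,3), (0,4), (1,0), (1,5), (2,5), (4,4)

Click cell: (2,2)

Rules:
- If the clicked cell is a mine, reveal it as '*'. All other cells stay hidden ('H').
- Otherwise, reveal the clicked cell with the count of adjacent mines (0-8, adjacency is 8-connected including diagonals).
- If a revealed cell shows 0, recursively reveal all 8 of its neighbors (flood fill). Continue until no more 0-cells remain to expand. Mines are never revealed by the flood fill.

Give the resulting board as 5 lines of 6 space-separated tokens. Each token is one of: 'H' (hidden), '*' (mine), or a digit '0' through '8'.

H H H H H H
H 2 2 3 4 H
1 1 0 0 2 H
0 0 0 1 2 H
0 0 0 1 H H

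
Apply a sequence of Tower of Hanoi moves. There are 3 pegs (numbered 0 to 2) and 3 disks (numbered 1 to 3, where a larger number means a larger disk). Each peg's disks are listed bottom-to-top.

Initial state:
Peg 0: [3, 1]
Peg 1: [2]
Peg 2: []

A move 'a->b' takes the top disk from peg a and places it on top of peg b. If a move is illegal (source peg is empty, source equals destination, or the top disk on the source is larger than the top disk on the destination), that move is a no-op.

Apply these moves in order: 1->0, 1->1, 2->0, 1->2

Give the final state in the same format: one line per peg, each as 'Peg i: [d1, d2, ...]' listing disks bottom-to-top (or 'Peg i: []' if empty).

Answer: Peg 0: [3, 1]
Peg 1: []
Peg 2: [2]

Derivation:
After move 1 (1->0):
Peg 0: [3, 1]
Peg 1: [2]
Peg 2: []

After move 2 (1->1):
Peg 0: [3, 1]
Peg 1: [2]
Peg 2: []

After move 3 (2->0):
Peg 0: [3, 1]
Peg 1: [2]
Peg 2: []

After move 4 (1->2):
Peg 0: [3, 1]
Peg 1: []
Peg 2: [2]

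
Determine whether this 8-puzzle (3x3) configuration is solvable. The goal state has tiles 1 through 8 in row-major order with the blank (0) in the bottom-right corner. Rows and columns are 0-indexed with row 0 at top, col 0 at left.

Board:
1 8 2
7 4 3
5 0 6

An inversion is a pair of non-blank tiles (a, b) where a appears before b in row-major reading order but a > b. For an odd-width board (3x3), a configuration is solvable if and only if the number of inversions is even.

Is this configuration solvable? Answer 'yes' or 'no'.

Inversions (pairs i<j in row-major order where tile[i] > tile[j] > 0): 11
11 is odd, so the puzzle is not solvable.

Answer: no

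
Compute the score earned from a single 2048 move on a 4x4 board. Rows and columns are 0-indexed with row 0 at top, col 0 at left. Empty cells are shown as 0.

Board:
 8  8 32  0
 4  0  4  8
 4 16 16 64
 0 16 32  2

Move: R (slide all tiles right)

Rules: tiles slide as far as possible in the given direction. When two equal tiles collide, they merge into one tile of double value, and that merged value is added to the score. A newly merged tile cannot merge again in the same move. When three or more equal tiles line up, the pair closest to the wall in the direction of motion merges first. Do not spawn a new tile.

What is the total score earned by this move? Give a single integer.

Answer: 56

Derivation:
Slide right:
row 0: [8, 8, 32, 0] -> [0, 0, 16, 32]  score +16 (running 16)
row 1: [4, 0, 4, 8] -> [0, 0, 8, 8]  score +8 (running 24)
row 2: [4, 16, 16, 64] -> [0, 4, 32, 64]  score +32 (running 56)
row 3: [0, 16, 32, 2] -> [0, 16, 32, 2]  score +0 (running 56)
Board after move:
 0  0 16 32
 0  0  8  8
 0  4 32 64
 0 16 32  2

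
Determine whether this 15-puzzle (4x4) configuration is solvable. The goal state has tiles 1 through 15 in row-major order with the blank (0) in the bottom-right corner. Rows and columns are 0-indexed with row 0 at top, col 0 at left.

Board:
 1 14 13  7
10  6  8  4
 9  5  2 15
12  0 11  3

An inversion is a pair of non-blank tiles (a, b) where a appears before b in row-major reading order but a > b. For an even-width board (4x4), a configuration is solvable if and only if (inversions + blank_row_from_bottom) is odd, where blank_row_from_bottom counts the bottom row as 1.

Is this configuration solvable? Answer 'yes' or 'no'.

Inversions: 56
Blank is in row 3 (0-indexed from top), which is row 1 counting from the bottom (bottom = 1).
56 + 1 = 57, which is odd, so the puzzle is solvable.

Answer: yes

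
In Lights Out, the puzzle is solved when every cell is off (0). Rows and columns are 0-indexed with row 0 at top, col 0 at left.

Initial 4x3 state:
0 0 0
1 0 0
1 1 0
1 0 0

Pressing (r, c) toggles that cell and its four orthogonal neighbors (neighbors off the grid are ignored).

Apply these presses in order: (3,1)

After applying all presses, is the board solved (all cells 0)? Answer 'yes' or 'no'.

After press 1 at (3,1):
0 0 0
1 0 0
1 0 0
0 1 1

Lights still on: 4

Answer: no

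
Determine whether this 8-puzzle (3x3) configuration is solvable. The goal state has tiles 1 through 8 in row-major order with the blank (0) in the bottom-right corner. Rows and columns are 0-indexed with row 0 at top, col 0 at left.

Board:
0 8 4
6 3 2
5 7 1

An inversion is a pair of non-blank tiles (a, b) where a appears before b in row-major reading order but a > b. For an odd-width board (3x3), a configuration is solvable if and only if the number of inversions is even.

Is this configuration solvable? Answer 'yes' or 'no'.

Answer: no

Derivation:
Inversions (pairs i<j in row-major order where tile[i] > tile[j] > 0): 19
19 is odd, so the puzzle is not solvable.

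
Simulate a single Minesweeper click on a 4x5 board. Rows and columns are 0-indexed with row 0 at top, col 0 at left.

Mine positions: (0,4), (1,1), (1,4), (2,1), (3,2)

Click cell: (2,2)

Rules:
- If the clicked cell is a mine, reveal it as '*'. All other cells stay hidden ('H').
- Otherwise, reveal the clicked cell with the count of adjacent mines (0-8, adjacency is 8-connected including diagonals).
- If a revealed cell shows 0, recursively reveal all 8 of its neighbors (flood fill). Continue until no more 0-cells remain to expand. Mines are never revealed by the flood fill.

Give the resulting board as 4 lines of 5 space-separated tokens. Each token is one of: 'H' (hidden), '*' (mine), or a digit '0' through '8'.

H H H H H
H H H H H
H H 3 H H
H H H H H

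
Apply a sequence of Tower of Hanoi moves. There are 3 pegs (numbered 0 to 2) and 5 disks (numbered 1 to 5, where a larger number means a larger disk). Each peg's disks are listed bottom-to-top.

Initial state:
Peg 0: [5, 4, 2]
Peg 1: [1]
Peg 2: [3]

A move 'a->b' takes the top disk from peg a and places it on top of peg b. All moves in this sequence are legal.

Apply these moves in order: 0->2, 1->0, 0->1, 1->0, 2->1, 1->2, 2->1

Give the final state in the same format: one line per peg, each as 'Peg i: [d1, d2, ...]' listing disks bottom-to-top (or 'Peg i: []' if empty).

Answer: Peg 0: [5, 4, 1]
Peg 1: [2]
Peg 2: [3]

Derivation:
After move 1 (0->2):
Peg 0: [5, 4]
Peg 1: [1]
Peg 2: [3, 2]

After move 2 (1->0):
Peg 0: [5, 4, 1]
Peg 1: []
Peg 2: [3, 2]

After move 3 (0->1):
Peg 0: [5, 4]
Peg 1: [1]
Peg 2: [3, 2]

After move 4 (1->0):
Peg 0: [5, 4, 1]
Peg 1: []
Peg 2: [3, 2]

After move 5 (2->1):
Peg 0: [5, 4, 1]
Peg 1: [2]
Peg 2: [3]

After move 6 (1->2):
Peg 0: [5, 4, 1]
Peg 1: []
Peg 2: [3, 2]

After move 7 (2->1):
Peg 0: [5, 4, 1]
Peg 1: [2]
Peg 2: [3]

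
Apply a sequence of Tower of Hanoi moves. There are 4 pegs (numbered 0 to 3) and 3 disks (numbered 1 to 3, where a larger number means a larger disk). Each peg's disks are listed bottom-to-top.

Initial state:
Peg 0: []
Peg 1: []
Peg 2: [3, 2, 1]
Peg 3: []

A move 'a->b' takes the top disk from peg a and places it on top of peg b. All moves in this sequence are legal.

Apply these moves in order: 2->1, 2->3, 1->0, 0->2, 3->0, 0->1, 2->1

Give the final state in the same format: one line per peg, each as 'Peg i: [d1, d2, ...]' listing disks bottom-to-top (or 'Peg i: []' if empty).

Answer: Peg 0: []
Peg 1: [2, 1]
Peg 2: [3]
Peg 3: []

Derivation:
After move 1 (2->1):
Peg 0: []
Peg 1: [1]
Peg 2: [3, 2]
Peg 3: []

After move 2 (2->3):
Peg 0: []
Peg 1: [1]
Peg 2: [3]
Peg 3: [2]

After move 3 (1->0):
Peg 0: [1]
Peg 1: []
Peg 2: [3]
Peg 3: [2]

After move 4 (0->2):
Peg 0: []
Peg 1: []
Peg 2: [3, 1]
Peg 3: [2]

After move 5 (3->0):
Peg 0: [2]
Peg 1: []
Peg 2: [3, 1]
Peg 3: []

After move 6 (0->1):
Peg 0: []
Peg 1: [2]
Peg 2: [3, 1]
Peg 3: []

After move 7 (2->1):
Peg 0: []
Peg 1: [2, 1]
Peg 2: [3]
Peg 3: []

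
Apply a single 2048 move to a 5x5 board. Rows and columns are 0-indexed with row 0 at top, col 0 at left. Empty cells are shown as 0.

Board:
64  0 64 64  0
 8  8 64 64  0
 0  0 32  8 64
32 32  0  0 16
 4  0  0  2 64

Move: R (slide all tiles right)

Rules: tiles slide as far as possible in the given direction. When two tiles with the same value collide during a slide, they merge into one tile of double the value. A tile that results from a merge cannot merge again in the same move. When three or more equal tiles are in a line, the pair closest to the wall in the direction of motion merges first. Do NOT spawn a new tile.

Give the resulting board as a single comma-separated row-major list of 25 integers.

Answer: 0, 0, 0, 64, 128, 0, 0, 0, 16, 128, 0, 0, 32, 8, 64, 0, 0, 0, 64, 16, 0, 0, 4, 2, 64

Derivation:
Slide right:
row 0: [64, 0, 64, 64, 0] -> [0, 0, 0, 64, 128]
row 1: [8, 8, 64, 64, 0] -> [0, 0, 0, 16, 128]
row 2: [0, 0, 32, 8, 64] -> [0, 0, 32, 8, 64]
row 3: [32, 32, 0, 0, 16] -> [0, 0, 0, 64, 16]
row 4: [4, 0, 0, 2, 64] -> [0, 0, 4, 2, 64]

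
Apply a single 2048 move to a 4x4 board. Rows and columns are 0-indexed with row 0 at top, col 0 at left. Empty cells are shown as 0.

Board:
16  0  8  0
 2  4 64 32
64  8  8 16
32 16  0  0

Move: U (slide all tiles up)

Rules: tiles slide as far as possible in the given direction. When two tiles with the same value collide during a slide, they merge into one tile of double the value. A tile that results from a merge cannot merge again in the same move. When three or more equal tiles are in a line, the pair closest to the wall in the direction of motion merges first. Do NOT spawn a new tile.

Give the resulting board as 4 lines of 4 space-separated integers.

Answer: 16  4  8 32
 2  8 64 16
64 16  8  0
32  0  0  0

Derivation:
Slide up:
col 0: [16, 2, 64, 32] -> [16, 2, 64, 32]
col 1: [0, 4, 8, 16] -> [4, 8, 16, 0]
col 2: [8, 64, 8, 0] -> [8, 64, 8, 0]
col 3: [0, 32, 16, 0] -> [32, 16, 0, 0]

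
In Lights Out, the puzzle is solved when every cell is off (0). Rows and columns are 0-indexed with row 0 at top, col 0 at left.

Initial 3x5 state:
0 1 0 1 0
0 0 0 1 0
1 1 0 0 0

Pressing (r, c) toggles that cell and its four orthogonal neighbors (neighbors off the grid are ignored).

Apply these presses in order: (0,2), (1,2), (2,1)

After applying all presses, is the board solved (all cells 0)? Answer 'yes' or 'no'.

After press 1 at (0,2):
0 0 1 0 0
0 0 1 1 0
1 1 0 0 0

After press 2 at (1,2):
0 0 0 0 0
0 1 0 0 0
1 1 1 0 0

After press 3 at (2,1):
0 0 0 0 0
0 0 0 0 0
0 0 0 0 0

Lights still on: 0

Answer: yes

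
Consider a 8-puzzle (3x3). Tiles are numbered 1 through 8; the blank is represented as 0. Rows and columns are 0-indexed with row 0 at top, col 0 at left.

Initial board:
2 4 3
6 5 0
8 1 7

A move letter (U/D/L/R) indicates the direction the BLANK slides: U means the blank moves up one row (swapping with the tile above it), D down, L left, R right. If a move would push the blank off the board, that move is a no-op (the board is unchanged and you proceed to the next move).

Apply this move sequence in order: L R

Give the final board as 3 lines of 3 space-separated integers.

After move 1 (L):
2 4 3
6 0 5
8 1 7

After move 2 (R):
2 4 3
6 5 0
8 1 7

Answer: 2 4 3
6 5 0
8 1 7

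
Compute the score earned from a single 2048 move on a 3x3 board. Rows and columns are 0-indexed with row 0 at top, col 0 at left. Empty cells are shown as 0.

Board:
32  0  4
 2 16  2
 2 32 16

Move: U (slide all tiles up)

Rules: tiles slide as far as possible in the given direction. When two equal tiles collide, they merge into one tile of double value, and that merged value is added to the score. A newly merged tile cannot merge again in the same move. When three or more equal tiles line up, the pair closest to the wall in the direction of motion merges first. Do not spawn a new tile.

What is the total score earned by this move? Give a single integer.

Answer: 4

Derivation:
Slide up:
col 0: [32, 2, 2] -> [32, 4, 0]  score +4 (running 4)
col 1: [0, 16, 32] -> [16, 32, 0]  score +0 (running 4)
col 2: [4, 2, 16] -> [4, 2, 16]  score +0 (running 4)
Board after move:
32 16  4
 4 32  2
 0  0 16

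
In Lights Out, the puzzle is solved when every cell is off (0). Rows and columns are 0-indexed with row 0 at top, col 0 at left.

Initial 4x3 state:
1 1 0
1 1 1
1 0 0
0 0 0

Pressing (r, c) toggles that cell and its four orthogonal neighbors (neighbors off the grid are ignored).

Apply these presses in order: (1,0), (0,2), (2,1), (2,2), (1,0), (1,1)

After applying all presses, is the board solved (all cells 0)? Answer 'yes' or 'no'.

After press 1 at (1,0):
0 1 0
0 0 1
0 0 0
0 0 0

After press 2 at (0,2):
0 0 1
0 0 0
0 0 0
0 0 0

After press 3 at (2,1):
0 0 1
0 1 0
1 1 1
0 1 0

After press 4 at (2,2):
0 0 1
0 1 1
1 0 0
0 1 1

After press 5 at (1,0):
1 0 1
1 0 1
0 0 0
0 1 1

After press 6 at (1,1):
1 1 1
0 1 0
0 1 0
0 1 1

Lights still on: 7

Answer: no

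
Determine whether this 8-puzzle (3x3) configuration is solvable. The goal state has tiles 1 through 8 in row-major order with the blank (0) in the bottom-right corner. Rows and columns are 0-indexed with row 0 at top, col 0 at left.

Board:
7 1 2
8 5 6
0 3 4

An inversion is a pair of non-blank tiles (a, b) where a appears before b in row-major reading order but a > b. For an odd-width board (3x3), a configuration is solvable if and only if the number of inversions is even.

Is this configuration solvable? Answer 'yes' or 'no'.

Answer: yes

Derivation:
Inversions (pairs i<j in row-major order where tile[i] > tile[j] > 0): 14
14 is even, so the puzzle is solvable.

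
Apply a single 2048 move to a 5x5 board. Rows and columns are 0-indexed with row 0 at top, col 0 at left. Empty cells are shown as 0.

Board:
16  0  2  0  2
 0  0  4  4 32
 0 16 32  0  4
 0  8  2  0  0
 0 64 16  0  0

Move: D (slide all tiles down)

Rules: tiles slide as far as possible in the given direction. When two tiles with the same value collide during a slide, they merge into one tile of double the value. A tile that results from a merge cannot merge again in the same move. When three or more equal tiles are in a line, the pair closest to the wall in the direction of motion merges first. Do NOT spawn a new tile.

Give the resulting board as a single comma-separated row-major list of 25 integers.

Slide down:
col 0: [16, 0, 0, 0, 0] -> [0, 0, 0, 0, 16]
col 1: [0, 0, 16, 8, 64] -> [0, 0, 16, 8, 64]
col 2: [2, 4, 32, 2, 16] -> [2, 4, 32, 2, 16]
col 3: [0, 4, 0, 0, 0] -> [0, 0, 0, 0, 4]
col 4: [2, 32, 4, 0, 0] -> [0, 0, 2, 32, 4]

Answer: 0, 0, 2, 0, 0, 0, 0, 4, 0, 0, 0, 16, 32, 0, 2, 0, 8, 2, 0, 32, 16, 64, 16, 4, 4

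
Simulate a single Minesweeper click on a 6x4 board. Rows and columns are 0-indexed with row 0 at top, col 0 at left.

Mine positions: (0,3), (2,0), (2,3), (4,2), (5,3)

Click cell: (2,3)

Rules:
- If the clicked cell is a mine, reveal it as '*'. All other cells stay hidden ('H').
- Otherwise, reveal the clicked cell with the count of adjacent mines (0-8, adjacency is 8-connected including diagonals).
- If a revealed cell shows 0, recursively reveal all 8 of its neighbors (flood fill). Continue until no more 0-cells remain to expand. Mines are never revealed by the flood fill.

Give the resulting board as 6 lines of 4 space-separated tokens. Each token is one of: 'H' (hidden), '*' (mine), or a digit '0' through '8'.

H H H H
H H H H
H H H *
H H H H
H H H H
H H H H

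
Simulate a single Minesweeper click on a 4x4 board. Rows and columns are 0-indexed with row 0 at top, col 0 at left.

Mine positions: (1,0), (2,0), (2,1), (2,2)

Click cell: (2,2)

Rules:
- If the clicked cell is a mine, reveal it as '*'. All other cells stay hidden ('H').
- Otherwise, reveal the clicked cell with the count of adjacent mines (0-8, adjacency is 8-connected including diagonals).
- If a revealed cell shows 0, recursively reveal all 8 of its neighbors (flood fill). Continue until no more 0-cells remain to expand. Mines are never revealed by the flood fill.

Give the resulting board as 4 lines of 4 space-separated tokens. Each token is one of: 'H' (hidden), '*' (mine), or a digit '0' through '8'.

H H H H
H H H H
H H * H
H H H H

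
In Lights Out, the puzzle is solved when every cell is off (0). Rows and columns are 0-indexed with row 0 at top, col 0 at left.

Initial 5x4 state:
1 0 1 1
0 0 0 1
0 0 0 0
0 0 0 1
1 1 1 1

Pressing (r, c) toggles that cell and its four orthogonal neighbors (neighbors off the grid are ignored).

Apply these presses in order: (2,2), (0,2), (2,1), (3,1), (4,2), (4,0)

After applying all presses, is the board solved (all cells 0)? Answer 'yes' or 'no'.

Answer: no

Derivation:
After press 1 at (2,2):
1 0 1 1
0 0 1 1
0 1 1 1
0 0 1 1
1 1 1 1

After press 2 at (0,2):
1 1 0 0
0 0 0 1
0 1 1 1
0 0 1 1
1 1 1 1

After press 3 at (2,1):
1 1 0 0
0 1 0 1
1 0 0 1
0 1 1 1
1 1 1 1

After press 4 at (3,1):
1 1 0 0
0 1 0 1
1 1 0 1
1 0 0 1
1 0 1 1

After press 5 at (4,2):
1 1 0 0
0 1 0 1
1 1 0 1
1 0 1 1
1 1 0 0

After press 6 at (4,0):
1 1 0 0
0 1 0 1
1 1 0 1
0 0 1 1
0 0 0 0

Lights still on: 9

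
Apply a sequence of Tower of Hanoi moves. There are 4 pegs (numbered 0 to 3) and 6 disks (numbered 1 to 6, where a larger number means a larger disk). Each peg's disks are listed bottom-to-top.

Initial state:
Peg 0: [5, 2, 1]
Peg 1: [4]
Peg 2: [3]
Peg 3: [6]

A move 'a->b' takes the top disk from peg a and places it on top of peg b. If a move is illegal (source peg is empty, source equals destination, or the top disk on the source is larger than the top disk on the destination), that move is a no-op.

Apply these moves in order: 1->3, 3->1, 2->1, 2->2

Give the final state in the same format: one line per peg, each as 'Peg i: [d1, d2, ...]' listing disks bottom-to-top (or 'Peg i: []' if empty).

Answer: Peg 0: [5, 2, 1]
Peg 1: [4, 3]
Peg 2: []
Peg 3: [6]

Derivation:
After move 1 (1->3):
Peg 0: [5, 2, 1]
Peg 1: []
Peg 2: [3]
Peg 3: [6, 4]

After move 2 (3->1):
Peg 0: [5, 2, 1]
Peg 1: [4]
Peg 2: [3]
Peg 3: [6]

After move 3 (2->1):
Peg 0: [5, 2, 1]
Peg 1: [4, 3]
Peg 2: []
Peg 3: [6]

After move 4 (2->2):
Peg 0: [5, 2, 1]
Peg 1: [4, 3]
Peg 2: []
Peg 3: [6]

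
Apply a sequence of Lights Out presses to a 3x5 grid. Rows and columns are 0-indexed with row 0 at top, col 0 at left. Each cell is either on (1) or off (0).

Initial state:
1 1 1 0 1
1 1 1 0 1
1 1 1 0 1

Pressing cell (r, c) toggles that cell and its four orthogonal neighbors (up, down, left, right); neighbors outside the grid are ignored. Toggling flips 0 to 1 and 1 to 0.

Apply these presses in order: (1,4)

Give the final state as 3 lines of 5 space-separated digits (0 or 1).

Answer: 1 1 1 0 0
1 1 1 1 0
1 1 1 0 0

Derivation:
After press 1 at (1,4):
1 1 1 0 0
1 1 1 1 0
1 1 1 0 0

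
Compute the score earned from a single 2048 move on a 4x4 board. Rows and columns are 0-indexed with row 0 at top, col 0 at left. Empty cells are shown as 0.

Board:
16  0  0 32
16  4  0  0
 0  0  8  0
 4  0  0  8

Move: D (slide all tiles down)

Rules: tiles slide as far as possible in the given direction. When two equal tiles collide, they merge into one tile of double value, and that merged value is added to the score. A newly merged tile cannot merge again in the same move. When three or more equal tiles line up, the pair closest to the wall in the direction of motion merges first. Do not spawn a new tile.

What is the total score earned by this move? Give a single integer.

Answer: 32

Derivation:
Slide down:
col 0: [16, 16, 0, 4] -> [0, 0, 32, 4]  score +32 (running 32)
col 1: [0, 4, 0, 0] -> [0, 0, 0, 4]  score +0 (running 32)
col 2: [0, 0, 8, 0] -> [0, 0, 0, 8]  score +0 (running 32)
col 3: [32, 0, 0, 8] -> [0, 0, 32, 8]  score +0 (running 32)
Board after move:
 0  0  0  0
 0  0  0  0
32  0  0 32
 4  4  8  8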